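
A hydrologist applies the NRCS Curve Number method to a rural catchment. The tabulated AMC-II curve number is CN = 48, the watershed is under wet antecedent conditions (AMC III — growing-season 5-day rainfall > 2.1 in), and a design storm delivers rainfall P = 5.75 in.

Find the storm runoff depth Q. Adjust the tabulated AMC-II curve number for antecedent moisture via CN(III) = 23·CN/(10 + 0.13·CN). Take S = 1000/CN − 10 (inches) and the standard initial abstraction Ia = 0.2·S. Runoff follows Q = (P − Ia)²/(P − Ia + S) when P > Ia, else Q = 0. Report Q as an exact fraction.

Q = 1760929/725052 in ≈ 2.429 in

Adjust CN=48 to AMC III: 23·48/(10 + 0.13·48) → 1104 ÷ (406/25) = 13800/203 ≈ 67.980
Retention S: 1000/CN − 10 with CN=67.980 → S = 325/69 ≈ 4.710 in
Ia = 0.2S: 0.2·4.710 = 0.942 in (exactly 65/69)
Since P=5.750 > Ia=0.942: effective rainfall P−Ia = 1327/276 in
Q = (1327/276)²/((1327/276) + 325/69) = (1760929/76176)/(2627/276) = 1760929/725052 in ≈ 2.429 in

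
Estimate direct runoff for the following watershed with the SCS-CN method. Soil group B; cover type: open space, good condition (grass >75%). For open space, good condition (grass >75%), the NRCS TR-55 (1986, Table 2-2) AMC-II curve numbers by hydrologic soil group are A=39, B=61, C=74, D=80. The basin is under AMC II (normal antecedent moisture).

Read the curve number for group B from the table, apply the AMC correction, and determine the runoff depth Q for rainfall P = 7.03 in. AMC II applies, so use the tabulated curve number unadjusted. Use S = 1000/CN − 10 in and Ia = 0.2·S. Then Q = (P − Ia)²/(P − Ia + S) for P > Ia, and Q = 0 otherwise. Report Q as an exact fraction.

Q = 1230816889/451906300 in ≈ 2.724 in

NRCS table: open space, good condition (grass >75%), soil group B → CN(II) = 61
Average conditions: CN = 61 (no AMC adjustment).
Max retention: S = 1000/61 − 10 = 390/61 in (≈ 6.393 in)
Ia = 0.2·(390/61) = 78/61 in ≈ 1.279 in
Excess rainfall: 7.030 − 1.279 = 5.751 in; P > Ia so Q > 0
Q: (35083/6100)² ÷ (74083/6100) = 1230816889/451906300 in (≈ 2.724 in)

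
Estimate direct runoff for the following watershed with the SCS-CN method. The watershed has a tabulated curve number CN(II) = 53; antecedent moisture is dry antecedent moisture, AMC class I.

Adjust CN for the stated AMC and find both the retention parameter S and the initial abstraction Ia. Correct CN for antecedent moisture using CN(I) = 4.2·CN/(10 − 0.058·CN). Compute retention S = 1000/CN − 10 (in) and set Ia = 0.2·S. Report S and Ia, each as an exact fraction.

Dry (AMC I): CN(I) = 4.2·53/(10 − 0.058·53) = (1113/5)/(3463/500) = 111300/3463 ≈ 32.140
Retention S: 1000/CN − 10 with CN=32.140 → S = 23500/1113 ≈ 21.114 in
Ia = 0.2·(23500/1113) = 4700/1113 in ≈ 4.223 in

S = 23500/1113 in ≈ 21.114 in; Ia = 4700/1113 in ≈ 4.223 in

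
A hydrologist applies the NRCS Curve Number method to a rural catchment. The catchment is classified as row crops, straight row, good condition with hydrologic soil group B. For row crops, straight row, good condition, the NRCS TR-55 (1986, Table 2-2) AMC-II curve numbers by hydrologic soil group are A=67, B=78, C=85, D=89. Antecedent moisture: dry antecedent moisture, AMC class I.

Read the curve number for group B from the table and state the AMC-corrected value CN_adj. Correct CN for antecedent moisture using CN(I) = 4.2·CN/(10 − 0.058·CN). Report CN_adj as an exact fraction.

CN_adj = 81900/1369 ≈ 59.825

NRCS table: row crops, straight row, good condition, soil group B → CN(II) = 78
Adjust CN=78 to AMC I: 4.2·78/(10 − 0.058·78) → (1638/5) ÷ (1369/250) = 81900/1369 ≈ 59.825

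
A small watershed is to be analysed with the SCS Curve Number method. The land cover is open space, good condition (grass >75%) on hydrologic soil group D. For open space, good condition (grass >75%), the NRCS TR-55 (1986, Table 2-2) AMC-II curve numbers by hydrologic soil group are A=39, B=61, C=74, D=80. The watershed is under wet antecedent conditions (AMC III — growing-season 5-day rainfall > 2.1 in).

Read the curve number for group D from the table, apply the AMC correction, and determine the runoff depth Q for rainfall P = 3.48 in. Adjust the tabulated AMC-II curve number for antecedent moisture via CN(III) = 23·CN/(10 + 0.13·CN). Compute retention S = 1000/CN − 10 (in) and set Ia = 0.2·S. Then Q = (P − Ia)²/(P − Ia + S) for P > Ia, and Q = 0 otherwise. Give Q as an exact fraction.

NRCS table: open space, good condition (grass >75%), soil group D → CN(II) = 80
Adjust CN=80 to AMC III: 23·80/(10 + 0.13·80) → 1840 ÷ (102/5) = 4600/51 ≈ 90.196
Max retention: S = 1000/(4600/51) − 10 = 25/23 in (≈ 1.087 in)
Ia = 0.2S: 0.2·1.087 = 0.217 in (exactly 5/23)
P − Ia = 3.480 − 0.217 = 1876/575 ≈ 3.263 in (> 0, runoff occurs)
Q = (1876/575)²/((1876/575) + 25/23) = (3519376/330625)/(2501/575) = 3519376/1438075 in ≈ 2.447 in

Q = 3519376/1438075 in ≈ 2.447 in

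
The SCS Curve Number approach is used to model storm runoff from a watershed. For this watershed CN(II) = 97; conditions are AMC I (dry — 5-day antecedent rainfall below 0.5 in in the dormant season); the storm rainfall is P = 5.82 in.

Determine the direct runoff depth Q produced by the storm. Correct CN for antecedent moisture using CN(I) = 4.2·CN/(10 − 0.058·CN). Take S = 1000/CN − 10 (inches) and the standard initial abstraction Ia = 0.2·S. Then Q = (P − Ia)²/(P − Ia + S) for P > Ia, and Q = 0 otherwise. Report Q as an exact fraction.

Q = 37090522921/7387146550 in ≈ 5.021 in

Adjust CN=97 to AMC I: 4.2·97/(10 − 0.058·97) → (2037/5) ÷ (2187/500) = 67900/729 ≈ 93.141
Retention S: 1000/CN − 10 with CN=93.141 → S = 500/679 ≈ 0.736 in
Ia = 0.2S: 0.2·0.736 = 0.147 in (exactly 100/679)
Since P=5.820 > Ia=0.147: effective rainfall P−Ia = 192589/33950 in
Q: (192589/33950)² ÷ (217589/33950) = 37090522921/7387146550 in (≈ 5.021 in)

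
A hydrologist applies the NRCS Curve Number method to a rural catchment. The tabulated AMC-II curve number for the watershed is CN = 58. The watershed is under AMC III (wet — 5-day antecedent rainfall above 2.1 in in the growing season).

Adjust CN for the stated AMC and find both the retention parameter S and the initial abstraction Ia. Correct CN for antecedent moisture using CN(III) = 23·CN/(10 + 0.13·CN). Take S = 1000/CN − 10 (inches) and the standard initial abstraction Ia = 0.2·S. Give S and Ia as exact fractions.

Adjust CN=58 to AMC III: 23·58/(10 + 0.13·58) → 1334 ÷ (877/50) = 66700/877 ≈ 76.055
Retention S: 1000/CN − 10 with CN=76.055 → S = 2100/667 ≈ 3.148 in
Ia = 0.2·(2100/667) = 420/667 in ≈ 0.630 in

S = 2100/667 in ≈ 3.148 in; Ia = 420/667 in ≈ 0.630 in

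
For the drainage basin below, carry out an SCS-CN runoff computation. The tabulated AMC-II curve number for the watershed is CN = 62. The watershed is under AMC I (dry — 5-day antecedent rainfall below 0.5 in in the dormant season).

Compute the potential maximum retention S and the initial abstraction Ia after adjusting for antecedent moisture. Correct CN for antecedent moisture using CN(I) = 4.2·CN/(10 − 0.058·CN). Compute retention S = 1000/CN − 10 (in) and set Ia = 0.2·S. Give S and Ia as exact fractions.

Adjust CN=62 to AMC I: 4.2·62/(10 − 0.058·62) → (1302/5) ÷ (1601/250) = 65100/1601 ≈ 40.662
S = 1000/(65100/1601) − 10 = 9500/651 in ≈ 14.593 in
Ia = 0.2·(9500/651) = 1900/651 in ≈ 2.919 in

S = 9500/651 in ≈ 14.593 in; Ia = 1900/651 in ≈ 2.919 in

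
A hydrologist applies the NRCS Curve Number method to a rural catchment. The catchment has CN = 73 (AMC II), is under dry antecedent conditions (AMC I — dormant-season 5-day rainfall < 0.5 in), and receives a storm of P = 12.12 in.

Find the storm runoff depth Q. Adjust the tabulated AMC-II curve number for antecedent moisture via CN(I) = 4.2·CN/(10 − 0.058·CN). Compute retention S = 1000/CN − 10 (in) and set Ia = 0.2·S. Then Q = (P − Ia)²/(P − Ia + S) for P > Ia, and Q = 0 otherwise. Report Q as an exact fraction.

Adjust CN=73 to AMC I: 4.2·73/(10 − 0.058·73) → (1533/5) ÷ (2883/500) = 51100/961 ≈ 53.174
Max retention: S = 1000/(51100/961) − 10 = 4500/511 in (≈ 8.806 in)
Ia = 0.2S: 0.2·8.806 = 1.761 in (exactly 900/511)
Excess rainfall: 12.120 − 1.761 = 10.359 in; P > Ia so Q > 0
Runoff Q = (P−Ia)²/(P−Ia+S) = (10.359)²/(10.359+8.806) = 5837340963/1042580525 ≈ 5.599 in

Q = 5837340963/1042580525 in ≈ 5.599 in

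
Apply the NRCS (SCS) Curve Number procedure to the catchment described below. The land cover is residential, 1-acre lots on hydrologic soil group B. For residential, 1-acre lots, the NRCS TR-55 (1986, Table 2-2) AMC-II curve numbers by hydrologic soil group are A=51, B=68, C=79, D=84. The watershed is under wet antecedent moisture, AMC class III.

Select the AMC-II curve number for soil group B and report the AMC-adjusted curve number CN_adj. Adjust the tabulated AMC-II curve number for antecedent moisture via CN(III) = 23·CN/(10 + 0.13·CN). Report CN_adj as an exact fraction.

CN_adj = 39100/471 ≈ 83.015

NRCS table: residential, 1-acre lots, soil group B → CN(II) = 68
Adjust CN=68 to AMC III: 23·68/(10 + 0.13·68) → 1564 ÷ (471/25) = 39100/471 ≈ 83.015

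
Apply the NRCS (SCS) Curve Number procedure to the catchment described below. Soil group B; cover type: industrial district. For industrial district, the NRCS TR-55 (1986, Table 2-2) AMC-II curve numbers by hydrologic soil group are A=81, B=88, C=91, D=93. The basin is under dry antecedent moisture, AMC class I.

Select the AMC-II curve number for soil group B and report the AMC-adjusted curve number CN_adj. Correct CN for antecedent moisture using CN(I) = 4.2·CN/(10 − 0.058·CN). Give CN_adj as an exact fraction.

NRCS table: industrial district, soil group B → CN(II) = 88
Dry (AMC I): CN(I) = 4.2·88/(10 − 0.058·88) = (1848/5)/(612/125) = 3850/51 ≈ 75.490

CN_adj = 3850/51 ≈ 75.490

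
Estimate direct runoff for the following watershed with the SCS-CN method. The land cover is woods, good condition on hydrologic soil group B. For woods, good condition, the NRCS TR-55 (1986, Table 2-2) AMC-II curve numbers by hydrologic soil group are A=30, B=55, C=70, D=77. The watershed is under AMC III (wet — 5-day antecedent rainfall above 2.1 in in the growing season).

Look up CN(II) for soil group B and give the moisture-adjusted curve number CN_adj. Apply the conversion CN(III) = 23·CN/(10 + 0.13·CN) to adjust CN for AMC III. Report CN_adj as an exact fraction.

CN_adj = 25300/343 ≈ 73.761

NRCS table: woods, good condition, soil group B → CN(II) = 55
Adjust CN=55 to AMC III: 23·55/(10 + 0.13·55) → 1265 ÷ (343/20) = 25300/343 ≈ 73.761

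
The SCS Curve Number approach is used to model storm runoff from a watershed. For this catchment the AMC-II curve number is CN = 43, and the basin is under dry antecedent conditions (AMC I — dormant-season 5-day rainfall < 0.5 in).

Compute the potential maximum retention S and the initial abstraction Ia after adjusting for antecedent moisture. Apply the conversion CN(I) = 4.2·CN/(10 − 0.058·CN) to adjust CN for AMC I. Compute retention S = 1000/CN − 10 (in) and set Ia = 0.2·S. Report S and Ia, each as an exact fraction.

S = 9500/301 in ≈ 31.561 in; Ia = 1900/301 in ≈ 6.312 in

Dry (AMC I): CN(I) = 4.2·43/(10 − 0.058·43) = (903/5)/(3753/500) = 30100/1251 ≈ 24.061
S = 1000/(30100/1251) − 10 = 9500/301 in ≈ 31.561 in
Ia = 0.2S: 0.2·31.561 = 6.312 in (exactly 1900/301)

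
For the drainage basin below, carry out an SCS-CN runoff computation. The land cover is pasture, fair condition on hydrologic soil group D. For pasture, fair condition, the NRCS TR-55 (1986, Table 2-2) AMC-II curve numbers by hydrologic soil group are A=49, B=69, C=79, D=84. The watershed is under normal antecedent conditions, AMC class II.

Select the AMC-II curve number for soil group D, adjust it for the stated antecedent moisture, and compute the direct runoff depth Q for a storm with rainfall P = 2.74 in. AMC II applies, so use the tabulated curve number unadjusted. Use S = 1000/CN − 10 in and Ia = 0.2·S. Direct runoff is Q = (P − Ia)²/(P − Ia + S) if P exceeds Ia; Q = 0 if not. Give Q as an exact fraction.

Q = 6135529/4700850 in ≈ 1.305 in

NRCS table: pasture, fair condition, soil group D → CN(II) = 84
Average conditions: CN = 84 (no AMC adjustment).
S = 1000/84 − 10 = 40/21 in ≈ 1.905 in
Ia = 0.2·(40/21) = 8/21 in ≈ 0.381 in
Since P=2.740 > Ia=0.381: effective rainfall P−Ia = 2477/1050 in
Runoff Q = (P−Ia)²/(P−Ia+S) = (2.359)²/(2.359+1.905) = 6135529/4700850 ≈ 1.305 in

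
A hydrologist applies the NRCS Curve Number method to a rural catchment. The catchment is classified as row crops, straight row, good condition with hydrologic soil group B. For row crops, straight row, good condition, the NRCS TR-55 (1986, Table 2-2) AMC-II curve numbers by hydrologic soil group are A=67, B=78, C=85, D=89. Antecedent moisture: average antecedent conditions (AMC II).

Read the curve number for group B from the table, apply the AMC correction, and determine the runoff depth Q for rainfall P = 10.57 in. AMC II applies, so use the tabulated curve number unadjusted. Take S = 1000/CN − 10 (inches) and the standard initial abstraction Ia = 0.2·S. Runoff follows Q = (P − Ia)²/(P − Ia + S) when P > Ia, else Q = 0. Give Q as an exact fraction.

Q = 1522794529/195089700 in ≈ 7.806 in

NRCS table: row crops, straight row, good condition, soil group B → CN(II) = 78
CN(II) = 78; AMC II needs no correction.
S = 1000/78 − 10 = 110/39 in ≈ 2.821 in
Ia = 0.2·(110/39) = 22/39 in ≈ 0.564 in
Excess rainfall: 10.570 − 0.564 = 10.006 in; P > Ia so Q > 0
Runoff Q = (P−Ia)²/(P−Ia+S) = (10.006)²/(10.006+2.821) = 1522794529/195089700 ≈ 7.806 in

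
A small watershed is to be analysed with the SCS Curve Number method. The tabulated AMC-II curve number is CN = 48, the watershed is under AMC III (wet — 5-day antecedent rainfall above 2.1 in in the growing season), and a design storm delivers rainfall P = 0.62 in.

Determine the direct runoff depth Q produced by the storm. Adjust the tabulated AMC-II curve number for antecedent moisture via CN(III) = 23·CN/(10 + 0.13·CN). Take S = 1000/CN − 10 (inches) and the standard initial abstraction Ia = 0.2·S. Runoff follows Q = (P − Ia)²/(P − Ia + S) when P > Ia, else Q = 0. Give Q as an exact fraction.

Q = 0 in ≈ 0.000 in

Wet (AMC III): CN(III) = 23·48/(10 + 0.13·48) = 1104/(406/25) = 13800/203 ≈ 67.980
S = 1000/(13800/203) − 10 = 325/69 in ≈ 4.710 in
Ia = 0.2·(325/69) = 65/69 in ≈ 0.942 in
P = 0.620 ≤ Ia = 0.942 in: entire storm abstracted, Q = 0.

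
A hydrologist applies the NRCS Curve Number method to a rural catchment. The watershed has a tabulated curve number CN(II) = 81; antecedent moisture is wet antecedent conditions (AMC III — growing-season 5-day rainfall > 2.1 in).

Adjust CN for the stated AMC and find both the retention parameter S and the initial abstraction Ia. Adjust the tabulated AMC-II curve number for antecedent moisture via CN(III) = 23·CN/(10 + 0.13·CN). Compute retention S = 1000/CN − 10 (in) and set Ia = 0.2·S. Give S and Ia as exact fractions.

S = 1900/1863 in ≈ 1.020 in; Ia = 380/1863 in ≈ 0.204 in

Adjust CN=81 to AMC III: 23·81/(10 + 0.13·81) → 1863 ÷ (2053/100) = 186300/2053 ≈ 90.745
Max retention: S = 1000/(186300/2053) − 10 = 1900/1863 in (≈ 1.020 in)
Ia = 0.2·(1900/1863) = 380/1863 in ≈ 0.204 in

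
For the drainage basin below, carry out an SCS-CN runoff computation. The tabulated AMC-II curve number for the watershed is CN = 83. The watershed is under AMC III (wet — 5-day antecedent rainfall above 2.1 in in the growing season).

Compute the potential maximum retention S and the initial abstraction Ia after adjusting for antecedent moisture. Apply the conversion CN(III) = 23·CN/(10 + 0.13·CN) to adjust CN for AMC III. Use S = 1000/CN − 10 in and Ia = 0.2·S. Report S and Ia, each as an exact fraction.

Wet (AMC III): CN(III) = 23·83/(10 + 0.13·83) = 1909/(2079/100) = 190900/2079 ≈ 91.823
Max retention: S = 1000/(190900/2079) − 10 = 1700/1909 in (≈ 0.891 in)
Initial abstraction Ia = S/5 = (1700/1909)/5 = 340/1909 ≈ 0.178 in

S = 1700/1909 in ≈ 0.891 in; Ia = 340/1909 in ≈ 0.178 in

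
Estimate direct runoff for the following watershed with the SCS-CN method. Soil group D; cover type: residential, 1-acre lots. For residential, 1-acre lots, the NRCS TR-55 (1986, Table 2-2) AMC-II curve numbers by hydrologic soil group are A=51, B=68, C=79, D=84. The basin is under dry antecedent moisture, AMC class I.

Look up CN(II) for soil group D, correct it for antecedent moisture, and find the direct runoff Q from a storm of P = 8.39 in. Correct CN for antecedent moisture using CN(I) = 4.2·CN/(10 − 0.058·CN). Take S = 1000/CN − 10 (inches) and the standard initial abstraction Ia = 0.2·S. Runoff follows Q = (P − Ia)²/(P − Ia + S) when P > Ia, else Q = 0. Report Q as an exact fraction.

NRCS table: residential, 1-acre lots, soil group D → CN(II) = 84
CN(I) from CN(II)=84: (4.2·84)/(10 − 0.058·84) = 44100/641 ≈ 68.799
Max retention: S = 1000/(44100/641) − 10 = 2000/441 in (≈ 4.535 in)
Initial abstraction Ia = S/5 = (2000/441)/5 = 400/441 ≈ 0.907 in
Excess rainfall: 8.390 − 0.907 = 7.483 in; P > Ia so Q > 0
Runoff Q = (P−Ia)²/(P−Ia+S) = (7.483)²/(7.483+4.535) = 108899340001/23372955900 ≈ 4.659 in

Q = 108899340001/23372955900 in ≈ 4.659 in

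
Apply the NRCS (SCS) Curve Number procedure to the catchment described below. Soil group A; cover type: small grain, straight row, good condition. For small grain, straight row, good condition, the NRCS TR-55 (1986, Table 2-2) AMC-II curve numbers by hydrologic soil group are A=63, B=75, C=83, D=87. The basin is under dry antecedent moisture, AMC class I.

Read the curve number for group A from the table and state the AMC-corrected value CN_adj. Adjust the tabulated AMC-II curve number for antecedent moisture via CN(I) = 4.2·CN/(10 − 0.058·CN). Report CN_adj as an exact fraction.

CN_adj = 132300/3173 ≈ 41.696

NRCS table: small grain, straight row, good condition, soil group A → CN(II) = 63
Adjust CN=63 to AMC I: 4.2·63/(10 − 0.058·63) → (1323/5) ÷ (3173/500) = 132300/3173 ≈ 41.696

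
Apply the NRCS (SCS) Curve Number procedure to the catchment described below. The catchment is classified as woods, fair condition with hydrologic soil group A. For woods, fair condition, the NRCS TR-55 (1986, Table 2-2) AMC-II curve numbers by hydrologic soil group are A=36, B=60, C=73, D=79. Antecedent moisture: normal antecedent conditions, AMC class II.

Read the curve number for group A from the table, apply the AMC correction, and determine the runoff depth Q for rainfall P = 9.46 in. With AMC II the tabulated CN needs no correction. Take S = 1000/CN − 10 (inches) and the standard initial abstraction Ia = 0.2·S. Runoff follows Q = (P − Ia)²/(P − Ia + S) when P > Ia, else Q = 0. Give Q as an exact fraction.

NRCS table: woods, fair condition, soil group A → CN(II) = 36
Average conditions: CN = 36 (no AMC adjustment).
S = 1000/36 − 10 = 160/9 in ≈ 17.778 in
Initial abstraction Ia = S/5 = (160/9)/5 = 32/9 ≈ 3.556 in
Since P=9.460 > Ia=3.556: effective rainfall P−Ia = 2657/450 in
Q = (2657/450)²/((2657/450) + 160/9) = (7059649/202500)/(10657/450) = 7059649/4795650 in ≈ 1.472 in

Q = 7059649/4795650 in ≈ 1.472 in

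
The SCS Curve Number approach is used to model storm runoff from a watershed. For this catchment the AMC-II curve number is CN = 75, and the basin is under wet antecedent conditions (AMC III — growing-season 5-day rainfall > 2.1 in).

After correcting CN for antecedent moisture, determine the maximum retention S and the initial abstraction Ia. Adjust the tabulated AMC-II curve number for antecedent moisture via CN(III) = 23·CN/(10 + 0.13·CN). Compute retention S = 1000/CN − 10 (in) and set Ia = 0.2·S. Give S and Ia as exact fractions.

S = 100/69 in ≈ 1.449 in; Ia = 20/69 in ≈ 0.290 in

CN(III) from CN(II)=75: (23·75)/(10 + 0.13·75) = 6900/79 ≈ 87.342
S = 1000/(6900/79) − 10 = 100/69 in ≈ 1.449 in
Ia = 0.2S: 0.2·1.449 = 0.290 in (exactly 20/69)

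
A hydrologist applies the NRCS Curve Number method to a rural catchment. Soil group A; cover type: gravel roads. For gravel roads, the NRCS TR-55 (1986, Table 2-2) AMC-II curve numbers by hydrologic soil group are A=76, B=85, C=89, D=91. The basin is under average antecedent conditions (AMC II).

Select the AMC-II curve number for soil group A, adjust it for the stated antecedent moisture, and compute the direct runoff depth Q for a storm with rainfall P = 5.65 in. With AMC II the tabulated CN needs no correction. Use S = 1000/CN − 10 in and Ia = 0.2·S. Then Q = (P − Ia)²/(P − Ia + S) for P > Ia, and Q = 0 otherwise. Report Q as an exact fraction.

Q = 3636649/1180660 in ≈ 3.080 in

NRCS table: gravel roads, soil group A → CN(II) = 76
CN(II) = 76; AMC II needs no correction.
Retention S: 1000/CN − 10 with CN=76.000 → S = 60/19 ≈ 3.158 in
Initial abstraction Ia = S/5 = (60/19)/5 = 12/19 ≈ 0.632 in
Excess rainfall: 5.650 − 0.632 = 5.018 in; P > Ia so Q > 0
Q = (1907/380)²/((1907/380) + 60/19) = (3636649/144400)/(3107/380) = 3636649/1180660 in ≈ 3.080 in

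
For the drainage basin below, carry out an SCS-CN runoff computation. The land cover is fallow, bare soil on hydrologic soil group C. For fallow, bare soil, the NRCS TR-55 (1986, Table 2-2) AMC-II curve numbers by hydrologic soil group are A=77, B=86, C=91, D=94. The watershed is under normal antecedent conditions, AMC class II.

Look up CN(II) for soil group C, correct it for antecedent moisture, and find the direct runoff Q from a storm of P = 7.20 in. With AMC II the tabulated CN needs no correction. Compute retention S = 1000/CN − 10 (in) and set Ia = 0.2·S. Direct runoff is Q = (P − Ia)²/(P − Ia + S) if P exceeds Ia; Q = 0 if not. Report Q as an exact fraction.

Q = 281961/45955 in ≈ 6.136 in

NRCS table: fallow, bare soil, soil group C → CN(II) = 91
AMC II — tabulated CN = 91 applies directly.
Max retention: S = 1000/91 − 10 = 90/91 in (≈ 0.989 in)
Ia = 0.2S: 0.2·0.989 = 0.198 in (exactly 18/91)
P − Ia = 7.200 − 0.198 = 3186/455 ≈ 7.002 in (> 0, runoff occurs)
Q: (3186/455)² ÷ (3636/455) = 281961/45955 in (≈ 6.136 in)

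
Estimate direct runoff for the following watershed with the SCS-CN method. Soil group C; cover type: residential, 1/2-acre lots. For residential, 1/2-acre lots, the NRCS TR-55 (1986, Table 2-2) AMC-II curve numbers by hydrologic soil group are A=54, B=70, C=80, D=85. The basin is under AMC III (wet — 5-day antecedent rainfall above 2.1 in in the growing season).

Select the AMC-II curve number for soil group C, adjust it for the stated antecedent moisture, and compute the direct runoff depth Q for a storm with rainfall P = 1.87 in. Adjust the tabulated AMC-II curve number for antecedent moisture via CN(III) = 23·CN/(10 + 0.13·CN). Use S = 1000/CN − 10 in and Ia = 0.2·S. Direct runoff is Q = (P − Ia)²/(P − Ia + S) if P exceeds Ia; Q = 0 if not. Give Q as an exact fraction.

Q = 14447601/14492300 in ≈ 0.997 in

NRCS table: residential, 1/2-acre lots, soil group C → CN(II) = 80
CN(III) from CN(II)=80: (23·80)/(10 + 0.13·80) = 4600/51 ≈ 90.196
Retention S: 1000/CN − 10 with CN=90.196 → S = 25/23 ≈ 1.087 in
Ia = 0.2S: 0.2·1.087 = 0.217 in (exactly 5/23)
Excess rainfall: 1.870 − 0.217 = 1.653 in; P > Ia so Q > 0
Q: (3801/2300)² ÷ (6301/2300) = 14447601/14492300 in (≈ 0.997 in)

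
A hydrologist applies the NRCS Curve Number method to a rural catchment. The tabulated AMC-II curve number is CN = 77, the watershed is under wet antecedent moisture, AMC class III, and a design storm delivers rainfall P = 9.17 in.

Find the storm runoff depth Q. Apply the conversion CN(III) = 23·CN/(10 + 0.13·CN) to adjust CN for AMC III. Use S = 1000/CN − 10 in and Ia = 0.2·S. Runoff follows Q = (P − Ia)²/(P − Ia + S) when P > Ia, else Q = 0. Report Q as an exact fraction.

CN(III) from CN(II)=77: (23·77)/(10 + 0.13·77) = 7700/87 ≈ 88.506
S = 1000/(7700/87) − 10 = 100/77 in ≈ 1.299 in
Ia = 0.2S: 0.2·1.299 = 0.260 in (exactly 20/77)
Excess rainfall: 9.170 − 0.260 = 8.910 in; P > Ia so Q > 0
Q = (68609/7700)²/((68609/7700) + 100/77) = (4707194881/59290000)/(78609/7700) = 4707194881/605289300 in ≈ 7.777 in

Q = 4707194881/605289300 in ≈ 7.777 in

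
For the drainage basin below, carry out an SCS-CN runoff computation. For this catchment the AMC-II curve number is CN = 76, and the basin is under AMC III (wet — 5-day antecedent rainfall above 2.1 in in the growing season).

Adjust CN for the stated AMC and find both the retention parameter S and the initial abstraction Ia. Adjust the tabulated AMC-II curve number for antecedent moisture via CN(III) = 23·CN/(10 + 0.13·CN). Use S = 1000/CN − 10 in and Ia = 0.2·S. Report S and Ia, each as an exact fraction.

Adjust CN=76 to AMC III: 23·76/(10 + 0.13·76) → 1748 ÷ (497/25) = 43700/497 ≈ 87.928
S = 1000/(43700/497) − 10 = 600/437 in ≈ 1.373 in
Initial abstraction Ia = S/5 = (600/437)/5 = 120/437 ≈ 0.275 in

S = 600/437 in ≈ 1.373 in; Ia = 120/437 in ≈ 0.275 in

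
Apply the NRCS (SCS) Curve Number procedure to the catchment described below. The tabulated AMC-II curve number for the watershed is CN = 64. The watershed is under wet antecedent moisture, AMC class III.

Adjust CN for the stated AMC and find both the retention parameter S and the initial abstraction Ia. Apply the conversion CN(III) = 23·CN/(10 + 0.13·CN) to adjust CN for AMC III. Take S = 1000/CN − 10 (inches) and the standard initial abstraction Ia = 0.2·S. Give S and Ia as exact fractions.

Adjust CN=64 to AMC III: 23·64/(10 + 0.13·64) → 1472 ÷ (458/25) = 18400/229 ≈ 80.349
Max retention: S = 1000/(18400/229) − 10 = 225/92 in (≈ 2.446 in)
Initial abstraction Ia = S/5 = (225/92)/5 = 45/92 ≈ 0.489 in

S = 225/92 in ≈ 2.446 in; Ia = 45/92 in ≈ 0.489 in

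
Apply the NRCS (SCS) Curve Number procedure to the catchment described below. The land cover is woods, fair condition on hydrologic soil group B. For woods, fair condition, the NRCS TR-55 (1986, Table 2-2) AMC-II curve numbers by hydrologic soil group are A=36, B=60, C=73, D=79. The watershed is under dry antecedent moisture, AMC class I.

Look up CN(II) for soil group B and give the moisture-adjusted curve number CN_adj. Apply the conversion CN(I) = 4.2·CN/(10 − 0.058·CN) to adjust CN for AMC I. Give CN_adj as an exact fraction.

NRCS table: woods, fair condition, soil group B → CN(II) = 60
Dry (AMC I): CN(I) = 4.2·60/(10 − 0.058·60) = 252/(163/25) = 6300/163 ≈ 38.650

CN_adj = 6300/163 ≈ 38.650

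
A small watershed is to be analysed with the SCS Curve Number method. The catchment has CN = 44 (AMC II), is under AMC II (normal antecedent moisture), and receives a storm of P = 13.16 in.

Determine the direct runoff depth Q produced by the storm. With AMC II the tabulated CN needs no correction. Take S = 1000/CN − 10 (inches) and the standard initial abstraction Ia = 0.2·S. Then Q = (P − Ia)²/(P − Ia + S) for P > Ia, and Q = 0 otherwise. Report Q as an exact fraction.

Q = 173889/36025 in ≈ 4.827 in

CN(II) = 44; AMC II needs no correction.
Retention S: 1000/CN − 10 with CN=44.000 → S = 140/11 ≈ 12.727 in
Initial abstraction Ia = S/5 = (140/11)/5 = 28/11 ≈ 2.545 in
Excess rainfall: 13.160 − 2.545 = 10.615 in; P > Ia so Q > 0
Runoff Q = (P−Ia)²/(P−Ia+S) = (10.615)²/(10.615+12.727) = 173889/36025 ≈ 4.827 in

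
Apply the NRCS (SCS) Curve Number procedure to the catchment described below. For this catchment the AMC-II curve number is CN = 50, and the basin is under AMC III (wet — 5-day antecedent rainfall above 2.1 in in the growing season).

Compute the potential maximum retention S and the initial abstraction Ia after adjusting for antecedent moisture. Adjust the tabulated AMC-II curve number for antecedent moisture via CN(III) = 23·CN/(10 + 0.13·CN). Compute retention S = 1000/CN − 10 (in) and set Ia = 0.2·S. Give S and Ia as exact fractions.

S = 100/23 in ≈ 4.348 in; Ia = 20/23 in ≈ 0.870 in

Adjust CN=50 to AMC III: 23·50/(10 + 0.13·50) → 1150 ÷ (33/2) = 2300/33 ≈ 69.697
S = 1000/(2300/33) − 10 = 100/23 in ≈ 4.348 in
Ia = 0.2·(100/23) = 20/23 in ≈ 0.870 in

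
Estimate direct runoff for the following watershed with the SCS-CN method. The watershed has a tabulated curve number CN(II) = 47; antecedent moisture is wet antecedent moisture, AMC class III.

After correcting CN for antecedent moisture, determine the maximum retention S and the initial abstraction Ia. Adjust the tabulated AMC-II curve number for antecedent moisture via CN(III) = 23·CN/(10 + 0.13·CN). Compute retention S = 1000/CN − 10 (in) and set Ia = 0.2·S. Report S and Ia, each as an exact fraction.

Adjust CN=47 to AMC III: 23·47/(10 + 0.13·47) → 1081 ÷ (1611/100) = 108100/1611 ≈ 67.101
S = 1000/(108100/1611) − 10 = 5300/1081 in ≈ 4.903 in
Initial abstraction Ia = S/5 = (5300/1081)/5 = 1060/1081 ≈ 0.981 in

S = 5300/1081 in ≈ 4.903 in; Ia = 1060/1081 in ≈ 0.981 in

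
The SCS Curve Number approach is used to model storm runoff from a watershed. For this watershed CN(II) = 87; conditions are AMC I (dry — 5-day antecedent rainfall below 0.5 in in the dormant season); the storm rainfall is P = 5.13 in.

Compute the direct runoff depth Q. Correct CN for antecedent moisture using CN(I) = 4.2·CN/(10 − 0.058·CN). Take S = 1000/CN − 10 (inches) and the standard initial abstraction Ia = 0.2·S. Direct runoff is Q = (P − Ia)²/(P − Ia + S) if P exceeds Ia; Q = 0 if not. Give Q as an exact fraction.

Q = 651654177001/266239757700 in ≈ 2.448 in

CN(I) from CN(II)=87: (4.2·87)/(10 − 0.058·87) = 182700/2477 ≈ 73.759
Retention S: 1000/CN − 10 with CN=73.759 → S = 6500/1827 ≈ 3.558 in
Initial abstraction Ia = S/5 = (6500/1827)/5 = 1300/1827 ≈ 0.712 in
Excess rainfall: 5.130 − 0.712 = 4.418 in; P > Ia so Q > 0
Q: (807251/182700)² ÷ (1457251/182700) = 651654177001/266239757700 in (≈ 2.448 in)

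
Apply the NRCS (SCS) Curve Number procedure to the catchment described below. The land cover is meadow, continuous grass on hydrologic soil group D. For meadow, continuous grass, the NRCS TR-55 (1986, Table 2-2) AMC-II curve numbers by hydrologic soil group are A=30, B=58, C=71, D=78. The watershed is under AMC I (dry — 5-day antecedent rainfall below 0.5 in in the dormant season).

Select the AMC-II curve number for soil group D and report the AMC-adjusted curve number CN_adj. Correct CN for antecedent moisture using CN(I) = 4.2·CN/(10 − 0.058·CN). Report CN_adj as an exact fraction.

NRCS table: meadow, continuous grass, soil group D → CN(II) = 78
Adjust CN=78 to AMC I: 4.2·78/(10 − 0.058·78) → (1638/5) ÷ (1369/250) = 81900/1369 ≈ 59.825

CN_adj = 81900/1369 ≈ 59.825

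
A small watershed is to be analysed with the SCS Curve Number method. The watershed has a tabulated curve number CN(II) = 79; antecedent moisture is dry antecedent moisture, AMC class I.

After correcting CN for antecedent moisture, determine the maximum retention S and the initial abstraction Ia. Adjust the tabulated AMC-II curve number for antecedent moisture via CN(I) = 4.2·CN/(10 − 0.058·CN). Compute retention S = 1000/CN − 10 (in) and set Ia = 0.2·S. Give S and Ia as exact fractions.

S = 500/79 in ≈ 6.329 in; Ia = 100/79 in ≈ 1.266 in

Dry (AMC I): CN(I) = 4.2·79/(10 − 0.058·79) = (1659/5)/(2709/500) = 7900/129 ≈ 61.240
Max retention: S = 1000/(7900/129) − 10 = 500/79 in (≈ 6.329 in)
Ia = 0.2S: 0.2·6.329 = 1.266 in (exactly 100/79)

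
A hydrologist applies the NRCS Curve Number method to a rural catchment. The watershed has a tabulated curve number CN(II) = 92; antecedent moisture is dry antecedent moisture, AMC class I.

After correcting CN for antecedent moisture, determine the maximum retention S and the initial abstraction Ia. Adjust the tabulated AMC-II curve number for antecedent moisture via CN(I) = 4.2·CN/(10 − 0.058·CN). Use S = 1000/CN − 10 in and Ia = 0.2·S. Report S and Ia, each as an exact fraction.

S = 1000/483 in ≈ 2.070 in; Ia = 200/483 in ≈ 0.414 in

Adjust CN=92 to AMC I: 4.2·92/(10 − 0.058·92) → (1932/5) ÷ (583/125) = 48300/583 ≈ 82.847
Retention S: 1000/CN − 10 with CN=82.847 → S = 1000/483 ≈ 2.070 in
Ia = 0.2S: 0.2·2.070 = 0.414 in (exactly 200/483)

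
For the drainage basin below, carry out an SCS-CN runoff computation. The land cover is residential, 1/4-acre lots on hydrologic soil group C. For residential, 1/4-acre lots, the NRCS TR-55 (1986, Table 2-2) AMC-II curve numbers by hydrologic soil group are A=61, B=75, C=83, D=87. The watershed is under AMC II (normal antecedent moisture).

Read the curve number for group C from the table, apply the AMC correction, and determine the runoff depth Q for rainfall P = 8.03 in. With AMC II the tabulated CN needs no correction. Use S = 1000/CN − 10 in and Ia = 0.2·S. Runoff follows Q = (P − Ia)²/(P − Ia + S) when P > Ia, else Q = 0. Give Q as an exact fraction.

Q = 4000436001/666066700 in ≈ 6.006 in

NRCS table: residential, 1/4-acre lots, soil group C → CN(II) = 83
AMC II — tabulated CN = 83 applies directly.
Retention S: 1000/CN − 10 with CN=83.000 → S = 170/83 ≈ 2.048 in
Initial abstraction Ia = S/5 = (170/83)/5 = 34/83 ≈ 0.410 in
Since P=8.030 > Ia=0.410: effective rainfall P−Ia = 63249/8300 in
Q: (63249/8300)² ÷ (80249/8300) = 4000436001/666066700 in (≈ 6.006 in)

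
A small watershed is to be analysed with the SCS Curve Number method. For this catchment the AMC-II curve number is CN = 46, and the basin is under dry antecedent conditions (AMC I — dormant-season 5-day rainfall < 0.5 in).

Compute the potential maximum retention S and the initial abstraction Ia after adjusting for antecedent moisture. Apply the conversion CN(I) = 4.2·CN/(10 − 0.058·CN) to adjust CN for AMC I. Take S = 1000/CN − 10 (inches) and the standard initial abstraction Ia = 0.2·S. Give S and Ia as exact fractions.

S = 4500/161 in ≈ 27.950 in; Ia = 900/161 in ≈ 5.590 in

Dry (AMC I): CN(I) = 4.2·46/(10 − 0.058·46) = (966/5)/(1833/250) = 16100/611 ≈ 26.350
Max retention: S = 1000/(16100/611) − 10 = 4500/161 in (≈ 27.950 in)
Initial abstraction Ia = S/5 = (4500/161)/5 = 900/161 ≈ 5.590 in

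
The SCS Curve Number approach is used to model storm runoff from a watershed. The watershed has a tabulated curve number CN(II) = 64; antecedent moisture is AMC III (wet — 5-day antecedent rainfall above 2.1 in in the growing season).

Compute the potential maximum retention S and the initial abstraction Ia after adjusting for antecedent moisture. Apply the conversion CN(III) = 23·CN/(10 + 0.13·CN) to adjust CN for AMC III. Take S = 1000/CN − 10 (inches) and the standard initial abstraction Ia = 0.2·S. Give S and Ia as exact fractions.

Adjust CN=64 to AMC III: 23·64/(10 + 0.13·64) → 1472 ÷ (458/25) = 18400/229 ≈ 80.349
S = 1000/(18400/229) − 10 = 225/92 in ≈ 2.446 in
Ia = 0.2S: 0.2·2.446 = 0.489 in (exactly 45/92)

S = 225/92 in ≈ 2.446 in; Ia = 45/92 in ≈ 0.489 in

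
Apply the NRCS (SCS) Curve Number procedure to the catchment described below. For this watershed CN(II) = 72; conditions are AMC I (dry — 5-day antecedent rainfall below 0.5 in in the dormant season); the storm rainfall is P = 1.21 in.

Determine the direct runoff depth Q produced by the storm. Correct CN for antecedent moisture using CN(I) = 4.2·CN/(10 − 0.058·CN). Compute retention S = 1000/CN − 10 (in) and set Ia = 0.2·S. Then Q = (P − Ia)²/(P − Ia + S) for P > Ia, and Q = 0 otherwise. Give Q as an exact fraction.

Dry (AMC I): CN(I) = 4.2·72/(10 − 0.058·72) = (1512/5)/(728/125) = 675/13 ≈ 51.923
Retention S: 1000/CN − 10 with CN=51.923 → S = 250/27 ≈ 9.259 in
Ia = 0.2S: 0.2·9.259 = 1.852 in (exactly 50/27)
P = 1.210 ≤ Ia = 1.852 in: entire storm abstracted, Q = 0.

Q = 0 in ≈ 0.000 in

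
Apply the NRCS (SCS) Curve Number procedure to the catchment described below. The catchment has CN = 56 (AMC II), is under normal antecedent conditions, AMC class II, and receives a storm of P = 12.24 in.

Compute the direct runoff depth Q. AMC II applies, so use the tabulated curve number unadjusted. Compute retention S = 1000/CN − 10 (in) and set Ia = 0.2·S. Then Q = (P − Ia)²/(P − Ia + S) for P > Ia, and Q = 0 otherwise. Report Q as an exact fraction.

AMC II — tabulated CN = 56 applies directly.
Max retention: S = 1000/56 − 10 = 55/7 in (≈ 7.857 in)
Initial abstraction Ia = S/5 = (55/7)/5 = 11/7 ≈ 1.571 in
P − Ia = 12.240 − 1.571 = 1867/175 ≈ 10.669 in (> 0, runoff occurs)
Q: (1867/175)² ÷ (3242/175) = 3485689/567350 in (≈ 6.144 in)

Q = 3485689/567350 in ≈ 6.144 in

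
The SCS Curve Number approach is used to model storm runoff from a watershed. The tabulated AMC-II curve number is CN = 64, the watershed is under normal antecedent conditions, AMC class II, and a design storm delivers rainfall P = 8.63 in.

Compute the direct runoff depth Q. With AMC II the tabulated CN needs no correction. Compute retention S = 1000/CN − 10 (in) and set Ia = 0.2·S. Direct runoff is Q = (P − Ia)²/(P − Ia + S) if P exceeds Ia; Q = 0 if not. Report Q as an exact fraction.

AMC II — tabulated CN = 64 applies directly.
Max retention: S = 1000/64 − 10 = 45/8 in (≈ 5.625 in)
Initial abstraction Ia = S/5 = (45/8)/5 = 9/8 ≈ 1.125 in
Excess rainfall: 8.630 − 1.125 = 7.505 in; P > Ia so Q > 0
Q = (1501/200)²/((1501/200) + 45/8) = (2253001/40000)/(1313/100) = 2253001/525200 in ≈ 4.290 in

Q = 2253001/525200 in ≈ 4.290 in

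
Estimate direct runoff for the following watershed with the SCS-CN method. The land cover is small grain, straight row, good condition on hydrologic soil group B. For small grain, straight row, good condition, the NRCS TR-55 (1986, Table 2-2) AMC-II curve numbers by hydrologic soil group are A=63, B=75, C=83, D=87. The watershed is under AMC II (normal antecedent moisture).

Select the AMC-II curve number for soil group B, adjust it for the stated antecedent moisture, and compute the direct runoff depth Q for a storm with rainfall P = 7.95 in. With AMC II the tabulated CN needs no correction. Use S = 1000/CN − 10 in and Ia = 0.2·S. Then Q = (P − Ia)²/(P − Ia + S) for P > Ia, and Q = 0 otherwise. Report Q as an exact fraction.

NRCS table: small grain, straight row, good condition, soil group B → CN(II) = 75
Average conditions: CN = 75 (no AMC adjustment).
Max retention: S = 1000/75 − 10 = 10/3 in (≈ 3.333 in)
Ia = 0.2·(10/3) = 2/3 in ≈ 0.667 in
Since P=7.950 > Ia=0.667: effective rainfall P−Ia = 437/60 in
Runoff Q = (P−Ia)²/(P−Ia+S) = (7.283)²/(7.283+3.333) = 190969/38220 ≈ 4.997 in

Q = 190969/38220 in ≈ 4.997 in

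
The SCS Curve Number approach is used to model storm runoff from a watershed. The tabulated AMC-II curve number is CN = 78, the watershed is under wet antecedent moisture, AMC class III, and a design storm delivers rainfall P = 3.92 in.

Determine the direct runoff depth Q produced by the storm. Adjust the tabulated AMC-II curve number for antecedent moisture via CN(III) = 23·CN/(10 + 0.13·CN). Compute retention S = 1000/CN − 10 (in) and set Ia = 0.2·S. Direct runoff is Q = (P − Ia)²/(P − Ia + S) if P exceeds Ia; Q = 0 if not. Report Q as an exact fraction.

Wet (AMC III): CN(III) = 23·78/(10 + 0.13·78) = 1794/(1007/50) = 89700/1007 ≈ 89.076
Retention S: 1000/CN − 10 with CN=89.076 → S = 1100/897 ≈ 1.226 in
Ia = 0.2·(1100/897) = 220/897 in ≈ 0.245 in
P − Ia = 3.920 − 0.245 = 82406/22425 ≈ 3.675 in (> 0, runoff occurs)
Q = (82406/22425)²/((82406/22425) + 1100/897) = (6790748836/502880625)/(109906/22425) = 3395374418/1232321025 in ≈ 2.755 in

Q = 3395374418/1232321025 in ≈ 2.755 in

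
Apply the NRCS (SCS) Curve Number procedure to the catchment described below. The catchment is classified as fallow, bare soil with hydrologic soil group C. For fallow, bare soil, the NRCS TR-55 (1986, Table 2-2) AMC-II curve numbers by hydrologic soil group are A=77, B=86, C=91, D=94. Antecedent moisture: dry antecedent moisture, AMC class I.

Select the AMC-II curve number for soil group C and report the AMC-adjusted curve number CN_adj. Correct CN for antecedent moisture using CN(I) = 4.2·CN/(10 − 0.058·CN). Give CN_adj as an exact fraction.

NRCS table: fallow, bare soil, soil group C → CN(II) = 91
CN(I) from CN(II)=91: (4.2·91)/(10 − 0.058·91) = 63700/787 ≈ 80.940

CN_adj = 63700/787 ≈ 80.940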